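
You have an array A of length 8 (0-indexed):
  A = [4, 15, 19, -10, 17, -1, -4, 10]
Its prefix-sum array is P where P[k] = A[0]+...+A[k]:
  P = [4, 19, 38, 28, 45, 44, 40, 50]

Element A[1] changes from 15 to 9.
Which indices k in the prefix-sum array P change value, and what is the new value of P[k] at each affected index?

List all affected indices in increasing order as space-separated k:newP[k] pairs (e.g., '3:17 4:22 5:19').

Answer: 1:13 2:32 3:22 4:39 5:38 6:34 7:44

Derivation:
P[k] = A[0] + ... + A[k]
P[k] includes A[1] iff k >= 1
Affected indices: 1, 2, ..., 7; delta = -6
  P[1]: 19 + -6 = 13
  P[2]: 38 + -6 = 32
  P[3]: 28 + -6 = 22
  P[4]: 45 + -6 = 39
  P[5]: 44 + -6 = 38
  P[6]: 40 + -6 = 34
  P[7]: 50 + -6 = 44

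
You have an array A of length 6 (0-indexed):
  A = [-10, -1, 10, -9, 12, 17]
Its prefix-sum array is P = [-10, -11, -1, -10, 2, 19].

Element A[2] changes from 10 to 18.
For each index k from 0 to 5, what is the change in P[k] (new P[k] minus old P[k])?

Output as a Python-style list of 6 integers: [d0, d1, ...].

Element change: A[2] 10 -> 18, delta = 8
For k < 2: P[k] unchanged, delta_P[k] = 0
For k >= 2: P[k] shifts by exactly 8
Delta array: [0, 0, 8, 8, 8, 8]

Answer: [0, 0, 8, 8, 8, 8]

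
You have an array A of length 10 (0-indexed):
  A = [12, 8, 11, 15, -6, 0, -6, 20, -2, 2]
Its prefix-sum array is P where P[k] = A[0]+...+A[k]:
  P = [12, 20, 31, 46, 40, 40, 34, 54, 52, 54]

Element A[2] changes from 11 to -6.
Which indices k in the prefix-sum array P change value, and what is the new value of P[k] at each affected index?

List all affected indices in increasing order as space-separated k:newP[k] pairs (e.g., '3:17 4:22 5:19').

Answer: 2:14 3:29 4:23 5:23 6:17 7:37 8:35 9:37

Derivation:
P[k] = A[0] + ... + A[k]
P[k] includes A[2] iff k >= 2
Affected indices: 2, 3, ..., 9; delta = -17
  P[2]: 31 + -17 = 14
  P[3]: 46 + -17 = 29
  P[4]: 40 + -17 = 23
  P[5]: 40 + -17 = 23
  P[6]: 34 + -17 = 17
  P[7]: 54 + -17 = 37
  P[8]: 52 + -17 = 35
  P[9]: 54 + -17 = 37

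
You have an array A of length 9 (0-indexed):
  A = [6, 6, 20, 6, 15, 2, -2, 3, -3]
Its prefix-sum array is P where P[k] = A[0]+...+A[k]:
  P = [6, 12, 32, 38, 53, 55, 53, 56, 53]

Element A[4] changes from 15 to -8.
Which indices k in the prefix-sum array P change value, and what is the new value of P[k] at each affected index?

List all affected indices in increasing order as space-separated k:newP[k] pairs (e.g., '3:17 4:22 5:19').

P[k] = A[0] + ... + A[k]
P[k] includes A[4] iff k >= 4
Affected indices: 4, 5, ..., 8; delta = -23
  P[4]: 53 + -23 = 30
  P[5]: 55 + -23 = 32
  P[6]: 53 + -23 = 30
  P[7]: 56 + -23 = 33
  P[8]: 53 + -23 = 30

Answer: 4:30 5:32 6:30 7:33 8:30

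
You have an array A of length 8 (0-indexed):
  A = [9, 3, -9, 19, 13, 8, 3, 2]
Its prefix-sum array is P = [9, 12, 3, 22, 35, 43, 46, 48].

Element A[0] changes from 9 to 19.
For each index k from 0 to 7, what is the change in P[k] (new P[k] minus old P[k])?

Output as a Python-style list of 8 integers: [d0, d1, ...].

Answer: [10, 10, 10, 10, 10, 10, 10, 10]

Derivation:
Element change: A[0] 9 -> 19, delta = 10
For k < 0: P[k] unchanged, delta_P[k] = 0
For k >= 0: P[k] shifts by exactly 10
Delta array: [10, 10, 10, 10, 10, 10, 10, 10]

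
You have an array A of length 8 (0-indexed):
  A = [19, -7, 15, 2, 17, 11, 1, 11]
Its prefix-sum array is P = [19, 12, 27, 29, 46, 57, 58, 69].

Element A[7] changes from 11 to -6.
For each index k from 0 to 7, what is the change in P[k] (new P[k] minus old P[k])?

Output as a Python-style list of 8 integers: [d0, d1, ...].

Answer: [0, 0, 0, 0, 0, 0, 0, -17]

Derivation:
Element change: A[7] 11 -> -6, delta = -17
For k < 7: P[k] unchanged, delta_P[k] = 0
For k >= 7: P[k] shifts by exactly -17
Delta array: [0, 0, 0, 0, 0, 0, 0, -17]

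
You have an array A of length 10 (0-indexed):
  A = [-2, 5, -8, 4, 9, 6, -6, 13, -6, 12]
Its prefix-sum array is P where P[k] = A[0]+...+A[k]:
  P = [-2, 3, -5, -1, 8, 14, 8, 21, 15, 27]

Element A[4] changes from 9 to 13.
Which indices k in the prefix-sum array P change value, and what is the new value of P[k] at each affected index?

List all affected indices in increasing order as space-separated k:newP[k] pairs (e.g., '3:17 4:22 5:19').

P[k] = A[0] + ... + A[k]
P[k] includes A[4] iff k >= 4
Affected indices: 4, 5, ..., 9; delta = 4
  P[4]: 8 + 4 = 12
  P[5]: 14 + 4 = 18
  P[6]: 8 + 4 = 12
  P[7]: 21 + 4 = 25
  P[8]: 15 + 4 = 19
  P[9]: 27 + 4 = 31

Answer: 4:12 5:18 6:12 7:25 8:19 9:31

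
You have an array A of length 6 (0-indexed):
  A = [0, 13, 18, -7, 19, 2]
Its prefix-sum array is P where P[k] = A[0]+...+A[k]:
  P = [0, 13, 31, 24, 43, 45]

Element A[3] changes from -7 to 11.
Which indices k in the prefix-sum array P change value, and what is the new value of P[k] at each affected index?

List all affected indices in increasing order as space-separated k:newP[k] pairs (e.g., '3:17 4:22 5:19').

Answer: 3:42 4:61 5:63

Derivation:
P[k] = A[0] + ... + A[k]
P[k] includes A[3] iff k >= 3
Affected indices: 3, 4, ..., 5; delta = 18
  P[3]: 24 + 18 = 42
  P[4]: 43 + 18 = 61
  P[5]: 45 + 18 = 63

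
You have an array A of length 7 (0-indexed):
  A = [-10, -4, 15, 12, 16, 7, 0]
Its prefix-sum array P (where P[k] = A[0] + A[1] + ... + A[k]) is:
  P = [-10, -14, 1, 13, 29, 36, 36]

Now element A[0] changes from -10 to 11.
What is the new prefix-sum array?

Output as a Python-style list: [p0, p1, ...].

Change: A[0] -10 -> 11, delta = 21
P[k] for k < 0: unchanged (A[0] not included)
P[k] for k >= 0: shift by delta = 21
  P[0] = -10 + 21 = 11
  P[1] = -14 + 21 = 7
  P[2] = 1 + 21 = 22
  P[3] = 13 + 21 = 34
  P[4] = 29 + 21 = 50
  P[5] = 36 + 21 = 57
  P[6] = 36 + 21 = 57

Answer: [11, 7, 22, 34, 50, 57, 57]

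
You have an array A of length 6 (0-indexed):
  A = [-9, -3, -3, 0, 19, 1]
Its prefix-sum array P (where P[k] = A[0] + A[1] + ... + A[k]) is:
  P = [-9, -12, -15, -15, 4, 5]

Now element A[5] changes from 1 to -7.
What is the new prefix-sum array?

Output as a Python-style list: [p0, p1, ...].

Change: A[5] 1 -> -7, delta = -8
P[k] for k < 5: unchanged (A[5] not included)
P[k] for k >= 5: shift by delta = -8
  P[0] = -9 + 0 = -9
  P[1] = -12 + 0 = -12
  P[2] = -15 + 0 = -15
  P[3] = -15 + 0 = -15
  P[4] = 4 + 0 = 4
  P[5] = 5 + -8 = -3

Answer: [-9, -12, -15, -15, 4, -3]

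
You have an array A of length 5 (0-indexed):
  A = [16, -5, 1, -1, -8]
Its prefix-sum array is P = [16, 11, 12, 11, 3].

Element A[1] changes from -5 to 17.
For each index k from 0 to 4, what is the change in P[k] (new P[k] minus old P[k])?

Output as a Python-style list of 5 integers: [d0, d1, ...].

Answer: [0, 22, 22, 22, 22]

Derivation:
Element change: A[1] -5 -> 17, delta = 22
For k < 1: P[k] unchanged, delta_P[k] = 0
For k >= 1: P[k] shifts by exactly 22
Delta array: [0, 22, 22, 22, 22]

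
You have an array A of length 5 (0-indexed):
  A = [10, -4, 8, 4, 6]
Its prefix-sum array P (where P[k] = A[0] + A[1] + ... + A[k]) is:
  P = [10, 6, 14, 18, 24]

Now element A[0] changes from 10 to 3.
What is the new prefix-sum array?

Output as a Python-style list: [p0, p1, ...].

Change: A[0] 10 -> 3, delta = -7
P[k] for k < 0: unchanged (A[0] not included)
P[k] for k >= 0: shift by delta = -7
  P[0] = 10 + -7 = 3
  P[1] = 6 + -7 = -1
  P[2] = 14 + -7 = 7
  P[3] = 18 + -7 = 11
  P[4] = 24 + -7 = 17

Answer: [3, -1, 7, 11, 17]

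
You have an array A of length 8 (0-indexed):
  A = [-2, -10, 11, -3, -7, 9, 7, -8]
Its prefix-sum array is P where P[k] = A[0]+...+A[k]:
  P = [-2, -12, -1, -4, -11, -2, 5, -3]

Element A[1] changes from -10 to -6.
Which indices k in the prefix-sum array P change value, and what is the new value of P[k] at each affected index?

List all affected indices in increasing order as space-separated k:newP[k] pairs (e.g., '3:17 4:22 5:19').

Answer: 1:-8 2:3 3:0 4:-7 5:2 6:9 7:1

Derivation:
P[k] = A[0] + ... + A[k]
P[k] includes A[1] iff k >= 1
Affected indices: 1, 2, ..., 7; delta = 4
  P[1]: -12 + 4 = -8
  P[2]: -1 + 4 = 3
  P[3]: -4 + 4 = 0
  P[4]: -11 + 4 = -7
  P[5]: -2 + 4 = 2
  P[6]: 5 + 4 = 9
  P[7]: -3 + 4 = 1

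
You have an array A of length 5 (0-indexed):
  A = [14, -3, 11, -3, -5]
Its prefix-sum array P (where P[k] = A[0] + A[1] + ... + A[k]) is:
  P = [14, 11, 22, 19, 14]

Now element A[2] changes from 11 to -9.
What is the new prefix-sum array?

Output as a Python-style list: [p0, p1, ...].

Change: A[2] 11 -> -9, delta = -20
P[k] for k < 2: unchanged (A[2] not included)
P[k] for k >= 2: shift by delta = -20
  P[0] = 14 + 0 = 14
  P[1] = 11 + 0 = 11
  P[2] = 22 + -20 = 2
  P[3] = 19 + -20 = -1
  P[4] = 14 + -20 = -6

Answer: [14, 11, 2, -1, -6]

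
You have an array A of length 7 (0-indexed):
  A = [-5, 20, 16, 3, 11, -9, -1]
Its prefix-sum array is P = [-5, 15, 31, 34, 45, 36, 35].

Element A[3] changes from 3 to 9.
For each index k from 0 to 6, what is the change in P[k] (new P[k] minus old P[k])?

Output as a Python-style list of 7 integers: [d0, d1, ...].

Element change: A[3] 3 -> 9, delta = 6
For k < 3: P[k] unchanged, delta_P[k] = 0
For k >= 3: P[k] shifts by exactly 6
Delta array: [0, 0, 0, 6, 6, 6, 6]

Answer: [0, 0, 0, 6, 6, 6, 6]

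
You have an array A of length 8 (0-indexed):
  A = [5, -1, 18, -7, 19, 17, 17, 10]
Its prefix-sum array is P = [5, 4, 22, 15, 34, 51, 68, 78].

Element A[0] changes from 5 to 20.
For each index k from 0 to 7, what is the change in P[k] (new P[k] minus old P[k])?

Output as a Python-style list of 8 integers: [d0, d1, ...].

Element change: A[0] 5 -> 20, delta = 15
For k < 0: P[k] unchanged, delta_P[k] = 0
For k >= 0: P[k] shifts by exactly 15
Delta array: [15, 15, 15, 15, 15, 15, 15, 15]

Answer: [15, 15, 15, 15, 15, 15, 15, 15]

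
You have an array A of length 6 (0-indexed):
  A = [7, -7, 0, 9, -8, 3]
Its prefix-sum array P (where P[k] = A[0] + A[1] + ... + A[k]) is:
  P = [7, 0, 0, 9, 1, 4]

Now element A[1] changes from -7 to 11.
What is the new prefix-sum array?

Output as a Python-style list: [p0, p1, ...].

Change: A[1] -7 -> 11, delta = 18
P[k] for k < 1: unchanged (A[1] not included)
P[k] for k >= 1: shift by delta = 18
  P[0] = 7 + 0 = 7
  P[1] = 0 + 18 = 18
  P[2] = 0 + 18 = 18
  P[3] = 9 + 18 = 27
  P[4] = 1 + 18 = 19
  P[5] = 4 + 18 = 22

Answer: [7, 18, 18, 27, 19, 22]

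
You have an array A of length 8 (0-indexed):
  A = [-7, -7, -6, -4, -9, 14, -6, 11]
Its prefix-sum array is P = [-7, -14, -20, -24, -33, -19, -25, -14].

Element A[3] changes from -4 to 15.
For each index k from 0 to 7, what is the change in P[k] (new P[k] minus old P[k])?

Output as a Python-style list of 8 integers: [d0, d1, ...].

Answer: [0, 0, 0, 19, 19, 19, 19, 19]

Derivation:
Element change: A[3] -4 -> 15, delta = 19
For k < 3: P[k] unchanged, delta_P[k] = 0
For k >= 3: P[k] shifts by exactly 19
Delta array: [0, 0, 0, 19, 19, 19, 19, 19]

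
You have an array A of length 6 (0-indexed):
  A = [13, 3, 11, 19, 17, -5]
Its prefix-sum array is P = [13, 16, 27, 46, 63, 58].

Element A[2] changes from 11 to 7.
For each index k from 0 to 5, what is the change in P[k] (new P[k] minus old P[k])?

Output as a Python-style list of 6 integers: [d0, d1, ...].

Answer: [0, 0, -4, -4, -4, -4]

Derivation:
Element change: A[2] 11 -> 7, delta = -4
For k < 2: P[k] unchanged, delta_P[k] = 0
For k >= 2: P[k] shifts by exactly -4
Delta array: [0, 0, -4, -4, -4, -4]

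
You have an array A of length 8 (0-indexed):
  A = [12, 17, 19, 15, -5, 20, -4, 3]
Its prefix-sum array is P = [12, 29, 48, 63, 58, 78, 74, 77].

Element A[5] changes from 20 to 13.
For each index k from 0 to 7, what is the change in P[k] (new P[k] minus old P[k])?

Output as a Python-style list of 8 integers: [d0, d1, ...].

Answer: [0, 0, 0, 0, 0, -7, -7, -7]

Derivation:
Element change: A[5] 20 -> 13, delta = -7
For k < 5: P[k] unchanged, delta_P[k] = 0
For k >= 5: P[k] shifts by exactly -7
Delta array: [0, 0, 0, 0, 0, -7, -7, -7]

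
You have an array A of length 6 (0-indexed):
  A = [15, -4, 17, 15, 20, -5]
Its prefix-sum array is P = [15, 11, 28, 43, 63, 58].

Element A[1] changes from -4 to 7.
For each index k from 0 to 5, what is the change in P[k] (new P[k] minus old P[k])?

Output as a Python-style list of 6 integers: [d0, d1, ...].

Answer: [0, 11, 11, 11, 11, 11]

Derivation:
Element change: A[1] -4 -> 7, delta = 11
For k < 1: P[k] unchanged, delta_P[k] = 0
For k >= 1: P[k] shifts by exactly 11
Delta array: [0, 11, 11, 11, 11, 11]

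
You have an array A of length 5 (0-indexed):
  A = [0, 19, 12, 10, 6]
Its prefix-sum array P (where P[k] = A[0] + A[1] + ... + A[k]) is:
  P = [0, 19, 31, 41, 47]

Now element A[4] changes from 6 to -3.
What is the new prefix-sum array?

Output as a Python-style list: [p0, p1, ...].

Change: A[4] 6 -> -3, delta = -9
P[k] for k < 4: unchanged (A[4] not included)
P[k] for k >= 4: shift by delta = -9
  P[0] = 0 + 0 = 0
  P[1] = 19 + 0 = 19
  P[2] = 31 + 0 = 31
  P[3] = 41 + 0 = 41
  P[4] = 47 + -9 = 38

Answer: [0, 19, 31, 41, 38]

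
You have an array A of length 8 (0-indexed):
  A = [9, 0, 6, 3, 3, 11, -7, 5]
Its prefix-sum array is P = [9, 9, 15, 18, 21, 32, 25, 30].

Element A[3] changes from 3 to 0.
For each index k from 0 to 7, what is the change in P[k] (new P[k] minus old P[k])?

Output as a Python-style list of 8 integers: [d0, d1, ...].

Answer: [0, 0, 0, -3, -3, -3, -3, -3]

Derivation:
Element change: A[3] 3 -> 0, delta = -3
For k < 3: P[k] unchanged, delta_P[k] = 0
For k >= 3: P[k] shifts by exactly -3
Delta array: [0, 0, 0, -3, -3, -3, -3, -3]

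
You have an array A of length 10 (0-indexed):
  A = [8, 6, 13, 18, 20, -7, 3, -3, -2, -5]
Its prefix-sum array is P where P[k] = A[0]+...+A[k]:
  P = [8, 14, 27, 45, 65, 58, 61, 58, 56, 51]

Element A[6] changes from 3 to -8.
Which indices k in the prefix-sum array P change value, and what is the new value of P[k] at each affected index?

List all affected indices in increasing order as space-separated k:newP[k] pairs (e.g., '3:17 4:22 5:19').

P[k] = A[0] + ... + A[k]
P[k] includes A[6] iff k >= 6
Affected indices: 6, 7, ..., 9; delta = -11
  P[6]: 61 + -11 = 50
  P[7]: 58 + -11 = 47
  P[8]: 56 + -11 = 45
  P[9]: 51 + -11 = 40

Answer: 6:50 7:47 8:45 9:40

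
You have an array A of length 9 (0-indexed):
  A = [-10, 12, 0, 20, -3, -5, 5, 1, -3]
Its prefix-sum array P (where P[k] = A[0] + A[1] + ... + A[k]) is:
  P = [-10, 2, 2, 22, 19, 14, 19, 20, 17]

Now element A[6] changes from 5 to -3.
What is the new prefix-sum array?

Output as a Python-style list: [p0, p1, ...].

Answer: [-10, 2, 2, 22, 19, 14, 11, 12, 9]

Derivation:
Change: A[6] 5 -> -3, delta = -8
P[k] for k < 6: unchanged (A[6] not included)
P[k] for k >= 6: shift by delta = -8
  P[0] = -10 + 0 = -10
  P[1] = 2 + 0 = 2
  P[2] = 2 + 0 = 2
  P[3] = 22 + 0 = 22
  P[4] = 19 + 0 = 19
  P[5] = 14 + 0 = 14
  P[6] = 19 + -8 = 11
  P[7] = 20 + -8 = 12
  P[8] = 17 + -8 = 9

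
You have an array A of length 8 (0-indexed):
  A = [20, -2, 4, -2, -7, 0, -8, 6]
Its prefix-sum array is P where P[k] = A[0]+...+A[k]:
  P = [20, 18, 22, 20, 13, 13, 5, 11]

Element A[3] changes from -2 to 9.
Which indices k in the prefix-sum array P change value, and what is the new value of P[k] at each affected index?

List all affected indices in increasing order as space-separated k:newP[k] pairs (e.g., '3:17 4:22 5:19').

Answer: 3:31 4:24 5:24 6:16 7:22

Derivation:
P[k] = A[0] + ... + A[k]
P[k] includes A[3] iff k >= 3
Affected indices: 3, 4, ..., 7; delta = 11
  P[3]: 20 + 11 = 31
  P[4]: 13 + 11 = 24
  P[5]: 13 + 11 = 24
  P[6]: 5 + 11 = 16
  P[7]: 11 + 11 = 22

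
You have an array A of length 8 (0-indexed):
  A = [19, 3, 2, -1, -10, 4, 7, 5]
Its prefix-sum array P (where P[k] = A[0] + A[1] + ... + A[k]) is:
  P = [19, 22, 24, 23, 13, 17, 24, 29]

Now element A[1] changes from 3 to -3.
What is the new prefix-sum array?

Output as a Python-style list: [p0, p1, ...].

Answer: [19, 16, 18, 17, 7, 11, 18, 23]

Derivation:
Change: A[1] 3 -> -3, delta = -6
P[k] for k < 1: unchanged (A[1] not included)
P[k] for k >= 1: shift by delta = -6
  P[0] = 19 + 0 = 19
  P[1] = 22 + -6 = 16
  P[2] = 24 + -6 = 18
  P[3] = 23 + -6 = 17
  P[4] = 13 + -6 = 7
  P[5] = 17 + -6 = 11
  P[6] = 24 + -6 = 18
  P[7] = 29 + -6 = 23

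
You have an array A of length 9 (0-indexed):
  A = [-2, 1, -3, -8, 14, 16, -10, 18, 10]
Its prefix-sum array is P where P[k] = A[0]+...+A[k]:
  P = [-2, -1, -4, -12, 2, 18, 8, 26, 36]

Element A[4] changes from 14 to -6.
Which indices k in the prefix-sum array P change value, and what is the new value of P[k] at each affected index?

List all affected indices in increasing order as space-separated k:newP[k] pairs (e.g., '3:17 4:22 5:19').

P[k] = A[0] + ... + A[k]
P[k] includes A[4] iff k >= 4
Affected indices: 4, 5, ..., 8; delta = -20
  P[4]: 2 + -20 = -18
  P[5]: 18 + -20 = -2
  P[6]: 8 + -20 = -12
  P[7]: 26 + -20 = 6
  P[8]: 36 + -20 = 16

Answer: 4:-18 5:-2 6:-12 7:6 8:16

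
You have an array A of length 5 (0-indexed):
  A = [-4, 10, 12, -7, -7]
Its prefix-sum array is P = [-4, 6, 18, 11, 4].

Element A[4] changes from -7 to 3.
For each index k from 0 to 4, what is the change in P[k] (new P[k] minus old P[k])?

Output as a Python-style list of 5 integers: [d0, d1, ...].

Answer: [0, 0, 0, 0, 10]

Derivation:
Element change: A[4] -7 -> 3, delta = 10
For k < 4: P[k] unchanged, delta_P[k] = 0
For k >= 4: P[k] shifts by exactly 10
Delta array: [0, 0, 0, 0, 10]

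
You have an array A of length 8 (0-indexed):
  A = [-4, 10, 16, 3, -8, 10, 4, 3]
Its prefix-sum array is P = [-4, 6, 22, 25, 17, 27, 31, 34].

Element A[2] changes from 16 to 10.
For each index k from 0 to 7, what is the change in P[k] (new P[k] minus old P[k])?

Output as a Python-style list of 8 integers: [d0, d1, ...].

Answer: [0, 0, -6, -6, -6, -6, -6, -6]

Derivation:
Element change: A[2] 16 -> 10, delta = -6
For k < 2: P[k] unchanged, delta_P[k] = 0
For k >= 2: P[k] shifts by exactly -6
Delta array: [0, 0, -6, -6, -6, -6, -6, -6]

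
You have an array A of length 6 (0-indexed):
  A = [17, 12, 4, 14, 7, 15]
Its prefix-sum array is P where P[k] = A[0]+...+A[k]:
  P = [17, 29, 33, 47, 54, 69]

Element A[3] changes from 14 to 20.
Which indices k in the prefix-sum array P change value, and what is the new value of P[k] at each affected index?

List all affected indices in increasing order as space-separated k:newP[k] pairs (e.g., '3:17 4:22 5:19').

P[k] = A[0] + ... + A[k]
P[k] includes A[3] iff k >= 3
Affected indices: 3, 4, ..., 5; delta = 6
  P[3]: 47 + 6 = 53
  P[4]: 54 + 6 = 60
  P[5]: 69 + 6 = 75

Answer: 3:53 4:60 5:75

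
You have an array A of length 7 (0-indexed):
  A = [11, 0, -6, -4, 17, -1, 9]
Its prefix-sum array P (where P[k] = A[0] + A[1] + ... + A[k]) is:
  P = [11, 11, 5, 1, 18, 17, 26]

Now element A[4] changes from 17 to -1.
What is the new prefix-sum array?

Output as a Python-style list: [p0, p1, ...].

Answer: [11, 11, 5, 1, 0, -1, 8]

Derivation:
Change: A[4] 17 -> -1, delta = -18
P[k] for k < 4: unchanged (A[4] not included)
P[k] for k >= 4: shift by delta = -18
  P[0] = 11 + 0 = 11
  P[1] = 11 + 0 = 11
  P[2] = 5 + 0 = 5
  P[3] = 1 + 0 = 1
  P[4] = 18 + -18 = 0
  P[5] = 17 + -18 = -1
  P[6] = 26 + -18 = 8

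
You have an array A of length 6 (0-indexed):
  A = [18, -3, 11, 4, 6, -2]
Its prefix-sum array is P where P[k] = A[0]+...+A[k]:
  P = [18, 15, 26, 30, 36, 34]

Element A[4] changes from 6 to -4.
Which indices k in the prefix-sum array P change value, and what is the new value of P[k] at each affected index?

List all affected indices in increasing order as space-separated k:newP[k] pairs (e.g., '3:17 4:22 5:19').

Answer: 4:26 5:24

Derivation:
P[k] = A[0] + ... + A[k]
P[k] includes A[4] iff k >= 4
Affected indices: 4, 5, ..., 5; delta = -10
  P[4]: 36 + -10 = 26
  P[5]: 34 + -10 = 24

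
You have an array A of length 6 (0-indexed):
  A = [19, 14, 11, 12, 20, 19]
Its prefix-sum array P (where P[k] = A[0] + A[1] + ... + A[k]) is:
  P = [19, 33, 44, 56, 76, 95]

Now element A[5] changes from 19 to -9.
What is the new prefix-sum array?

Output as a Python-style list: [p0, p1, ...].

Answer: [19, 33, 44, 56, 76, 67]

Derivation:
Change: A[5] 19 -> -9, delta = -28
P[k] for k < 5: unchanged (A[5] not included)
P[k] for k >= 5: shift by delta = -28
  P[0] = 19 + 0 = 19
  P[1] = 33 + 0 = 33
  P[2] = 44 + 0 = 44
  P[3] = 56 + 0 = 56
  P[4] = 76 + 0 = 76
  P[5] = 95 + -28 = 67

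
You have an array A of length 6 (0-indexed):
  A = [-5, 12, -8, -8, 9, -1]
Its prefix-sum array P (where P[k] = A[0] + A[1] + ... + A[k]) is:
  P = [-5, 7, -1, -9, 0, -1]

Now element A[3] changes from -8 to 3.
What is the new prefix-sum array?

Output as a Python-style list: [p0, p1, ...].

Change: A[3] -8 -> 3, delta = 11
P[k] for k < 3: unchanged (A[3] not included)
P[k] for k >= 3: shift by delta = 11
  P[0] = -5 + 0 = -5
  P[1] = 7 + 0 = 7
  P[2] = -1 + 0 = -1
  P[3] = -9 + 11 = 2
  P[4] = 0 + 11 = 11
  P[5] = -1 + 11 = 10

Answer: [-5, 7, -1, 2, 11, 10]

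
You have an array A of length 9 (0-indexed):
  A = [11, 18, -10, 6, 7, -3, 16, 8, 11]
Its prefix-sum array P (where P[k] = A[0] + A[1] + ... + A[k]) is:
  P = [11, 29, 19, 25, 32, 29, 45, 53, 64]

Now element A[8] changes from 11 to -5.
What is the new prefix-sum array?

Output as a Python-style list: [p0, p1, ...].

Change: A[8] 11 -> -5, delta = -16
P[k] for k < 8: unchanged (A[8] not included)
P[k] for k >= 8: shift by delta = -16
  P[0] = 11 + 0 = 11
  P[1] = 29 + 0 = 29
  P[2] = 19 + 0 = 19
  P[3] = 25 + 0 = 25
  P[4] = 32 + 0 = 32
  P[5] = 29 + 0 = 29
  P[6] = 45 + 0 = 45
  P[7] = 53 + 0 = 53
  P[8] = 64 + -16 = 48

Answer: [11, 29, 19, 25, 32, 29, 45, 53, 48]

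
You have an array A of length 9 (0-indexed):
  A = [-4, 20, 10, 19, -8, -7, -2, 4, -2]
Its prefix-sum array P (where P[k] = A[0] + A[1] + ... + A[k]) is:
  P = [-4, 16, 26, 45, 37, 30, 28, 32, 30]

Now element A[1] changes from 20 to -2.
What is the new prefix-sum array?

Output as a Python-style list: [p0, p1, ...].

Change: A[1] 20 -> -2, delta = -22
P[k] for k < 1: unchanged (A[1] not included)
P[k] for k >= 1: shift by delta = -22
  P[0] = -4 + 0 = -4
  P[1] = 16 + -22 = -6
  P[2] = 26 + -22 = 4
  P[3] = 45 + -22 = 23
  P[4] = 37 + -22 = 15
  P[5] = 30 + -22 = 8
  P[6] = 28 + -22 = 6
  P[7] = 32 + -22 = 10
  P[8] = 30 + -22 = 8

Answer: [-4, -6, 4, 23, 15, 8, 6, 10, 8]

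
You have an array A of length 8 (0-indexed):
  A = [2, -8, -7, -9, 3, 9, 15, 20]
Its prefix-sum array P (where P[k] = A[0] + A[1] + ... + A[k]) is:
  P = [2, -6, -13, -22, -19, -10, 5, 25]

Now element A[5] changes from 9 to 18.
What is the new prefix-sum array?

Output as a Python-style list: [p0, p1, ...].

Change: A[5] 9 -> 18, delta = 9
P[k] for k < 5: unchanged (A[5] not included)
P[k] for k >= 5: shift by delta = 9
  P[0] = 2 + 0 = 2
  P[1] = -6 + 0 = -6
  P[2] = -13 + 0 = -13
  P[3] = -22 + 0 = -22
  P[4] = -19 + 0 = -19
  P[5] = -10 + 9 = -1
  P[6] = 5 + 9 = 14
  P[7] = 25 + 9 = 34

Answer: [2, -6, -13, -22, -19, -1, 14, 34]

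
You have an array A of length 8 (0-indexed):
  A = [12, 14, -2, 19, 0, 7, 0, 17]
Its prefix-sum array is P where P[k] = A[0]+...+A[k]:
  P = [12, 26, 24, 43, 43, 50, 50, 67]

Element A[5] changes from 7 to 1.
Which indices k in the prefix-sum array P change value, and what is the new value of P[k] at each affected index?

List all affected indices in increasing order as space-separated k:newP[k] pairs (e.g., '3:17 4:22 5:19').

Answer: 5:44 6:44 7:61

Derivation:
P[k] = A[0] + ... + A[k]
P[k] includes A[5] iff k >= 5
Affected indices: 5, 6, ..., 7; delta = -6
  P[5]: 50 + -6 = 44
  P[6]: 50 + -6 = 44
  P[7]: 67 + -6 = 61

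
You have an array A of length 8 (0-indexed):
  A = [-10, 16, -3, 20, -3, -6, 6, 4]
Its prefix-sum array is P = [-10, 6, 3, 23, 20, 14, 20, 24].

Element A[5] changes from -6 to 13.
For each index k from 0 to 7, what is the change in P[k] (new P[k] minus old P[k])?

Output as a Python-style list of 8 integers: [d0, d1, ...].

Element change: A[5] -6 -> 13, delta = 19
For k < 5: P[k] unchanged, delta_P[k] = 0
For k >= 5: P[k] shifts by exactly 19
Delta array: [0, 0, 0, 0, 0, 19, 19, 19]

Answer: [0, 0, 0, 0, 0, 19, 19, 19]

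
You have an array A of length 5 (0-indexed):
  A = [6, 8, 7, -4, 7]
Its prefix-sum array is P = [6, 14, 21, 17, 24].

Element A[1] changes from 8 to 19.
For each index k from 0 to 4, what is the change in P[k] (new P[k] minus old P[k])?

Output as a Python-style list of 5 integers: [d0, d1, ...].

Element change: A[1] 8 -> 19, delta = 11
For k < 1: P[k] unchanged, delta_P[k] = 0
For k >= 1: P[k] shifts by exactly 11
Delta array: [0, 11, 11, 11, 11]

Answer: [0, 11, 11, 11, 11]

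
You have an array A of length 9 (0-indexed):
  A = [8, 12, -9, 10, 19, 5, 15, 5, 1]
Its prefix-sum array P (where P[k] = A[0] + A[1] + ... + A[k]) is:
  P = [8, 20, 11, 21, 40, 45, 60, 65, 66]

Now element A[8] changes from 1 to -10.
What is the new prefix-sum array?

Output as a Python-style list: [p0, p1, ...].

Answer: [8, 20, 11, 21, 40, 45, 60, 65, 55]

Derivation:
Change: A[8] 1 -> -10, delta = -11
P[k] for k < 8: unchanged (A[8] not included)
P[k] for k >= 8: shift by delta = -11
  P[0] = 8 + 0 = 8
  P[1] = 20 + 0 = 20
  P[2] = 11 + 0 = 11
  P[3] = 21 + 0 = 21
  P[4] = 40 + 0 = 40
  P[5] = 45 + 0 = 45
  P[6] = 60 + 0 = 60
  P[7] = 65 + 0 = 65
  P[8] = 66 + -11 = 55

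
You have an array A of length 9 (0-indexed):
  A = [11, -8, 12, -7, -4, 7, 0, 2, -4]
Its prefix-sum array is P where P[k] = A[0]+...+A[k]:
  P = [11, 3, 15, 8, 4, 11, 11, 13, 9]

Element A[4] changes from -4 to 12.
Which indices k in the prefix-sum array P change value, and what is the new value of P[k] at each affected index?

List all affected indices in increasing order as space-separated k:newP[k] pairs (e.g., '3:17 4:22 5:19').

P[k] = A[0] + ... + A[k]
P[k] includes A[4] iff k >= 4
Affected indices: 4, 5, ..., 8; delta = 16
  P[4]: 4 + 16 = 20
  P[5]: 11 + 16 = 27
  P[6]: 11 + 16 = 27
  P[7]: 13 + 16 = 29
  P[8]: 9 + 16 = 25

Answer: 4:20 5:27 6:27 7:29 8:25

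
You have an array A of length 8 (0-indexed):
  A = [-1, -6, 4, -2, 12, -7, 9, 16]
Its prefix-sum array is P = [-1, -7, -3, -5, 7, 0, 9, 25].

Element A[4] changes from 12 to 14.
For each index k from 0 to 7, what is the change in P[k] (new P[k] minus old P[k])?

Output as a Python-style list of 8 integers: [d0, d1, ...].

Answer: [0, 0, 0, 0, 2, 2, 2, 2]

Derivation:
Element change: A[4] 12 -> 14, delta = 2
For k < 4: P[k] unchanged, delta_P[k] = 0
For k >= 4: P[k] shifts by exactly 2
Delta array: [0, 0, 0, 0, 2, 2, 2, 2]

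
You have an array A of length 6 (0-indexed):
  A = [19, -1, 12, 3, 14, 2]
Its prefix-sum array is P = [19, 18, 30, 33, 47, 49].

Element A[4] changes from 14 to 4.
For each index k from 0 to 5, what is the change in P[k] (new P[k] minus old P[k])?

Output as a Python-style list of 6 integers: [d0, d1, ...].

Element change: A[4] 14 -> 4, delta = -10
For k < 4: P[k] unchanged, delta_P[k] = 0
For k >= 4: P[k] shifts by exactly -10
Delta array: [0, 0, 0, 0, -10, -10]

Answer: [0, 0, 0, 0, -10, -10]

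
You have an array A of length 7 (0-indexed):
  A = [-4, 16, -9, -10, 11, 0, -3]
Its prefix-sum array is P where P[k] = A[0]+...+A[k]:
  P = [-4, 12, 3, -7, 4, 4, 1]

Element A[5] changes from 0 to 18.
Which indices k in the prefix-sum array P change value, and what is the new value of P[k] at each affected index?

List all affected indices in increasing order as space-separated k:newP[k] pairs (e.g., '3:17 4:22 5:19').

P[k] = A[0] + ... + A[k]
P[k] includes A[5] iff k >= 5
Affected indices: 5, 6, ..., 6; delta = 18
  P[5]: 4 + 18 = 22
  P[6]: 1 + 18 = 19

Answer: 5:22 6:19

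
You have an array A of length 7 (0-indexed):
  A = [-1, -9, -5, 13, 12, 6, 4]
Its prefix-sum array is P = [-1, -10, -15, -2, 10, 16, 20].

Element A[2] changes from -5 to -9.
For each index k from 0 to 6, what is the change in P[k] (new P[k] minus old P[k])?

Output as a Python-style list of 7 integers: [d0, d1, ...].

Element change: A[2] -5 -> -9, delta = -4
For k < 2: P[k] unchanged, delta_P[k] = 0
For k >= 2: P[k] shifts by exactly -4
Delta array: [0, 0, -4, -4, -4, -4, -4]

Answer: [0, 0, -4, -4, -4, -4, -4]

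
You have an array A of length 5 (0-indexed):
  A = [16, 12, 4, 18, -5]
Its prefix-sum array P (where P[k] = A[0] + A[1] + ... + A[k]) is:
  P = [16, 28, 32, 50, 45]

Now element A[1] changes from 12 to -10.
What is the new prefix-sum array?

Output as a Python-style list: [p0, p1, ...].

Answer: [16, 6, 10, 28, 23]

Derivation:
Change: A[1] 12 -> -10, delta = -22
P[k] for k < 1: unchanged (A[1] not included)
P[k] for k >= 1: shift by delta = -22
  P[0] = 16 + 0 = 16
  P[1] = 28 + -22 = 6
  P[2] = 32 + -22 = 10
  P[3] = 50 + -22 = 28
  P[4] = 45 + -22 = 23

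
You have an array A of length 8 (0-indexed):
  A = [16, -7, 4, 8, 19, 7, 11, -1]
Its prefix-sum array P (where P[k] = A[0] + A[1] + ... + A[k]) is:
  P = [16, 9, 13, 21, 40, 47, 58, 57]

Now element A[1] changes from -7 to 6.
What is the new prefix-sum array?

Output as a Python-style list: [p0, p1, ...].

Change: A[1] -7 -> 6, delta = 13
P[k] for k < 1: unchanged (A[1] not included)
P[k] for k >= 1: shift by delta = 13
  P[0] = 16 + 0 = 16
  P[1] = 9 + 13 = 22
  P[2] = 13 + 13 = 26
  P[3] = 21 + 13 = 34
  P[4] = 40 + 13 = 53
  P[5] = 47 + 13 = 60
  P[6] = 58 + 13 = 71
  P[7] = 57 + 13 = 70

Answer: [16, 22, 26, 34, 53, 60, 71, 70]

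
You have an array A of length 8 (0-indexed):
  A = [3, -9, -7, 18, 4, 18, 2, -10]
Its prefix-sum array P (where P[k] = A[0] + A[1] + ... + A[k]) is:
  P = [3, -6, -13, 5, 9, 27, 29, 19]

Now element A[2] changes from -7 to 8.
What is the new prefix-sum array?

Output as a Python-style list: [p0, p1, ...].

Change: A[2] -7 -> 8, delta = 15
P[k] for k < 2: unchanged (A[2] not included)
P[k] for k >= 2: shift by delta = 15
  P[0] = 3 + 0 = 3
  P[1] = -6 + 0 = -6
  P[2] = -13 + 15 = 2
  P[3] = 5 + 15 = 20
  P[4] = 9 + 15 = 24
  P[5] = 27 + 15 = 42
  P[6] = 29 + 15 = 44
  P[7] = 19 + 15 = 34

Answer: [3, -6, 2, 20, 24, 42, 44, 34]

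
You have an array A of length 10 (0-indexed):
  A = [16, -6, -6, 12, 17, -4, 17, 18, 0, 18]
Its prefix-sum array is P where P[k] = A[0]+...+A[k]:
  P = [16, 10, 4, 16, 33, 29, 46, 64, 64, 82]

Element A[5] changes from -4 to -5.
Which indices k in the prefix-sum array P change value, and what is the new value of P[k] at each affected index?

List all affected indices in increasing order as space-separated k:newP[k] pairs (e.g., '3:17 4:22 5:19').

P[k] = A[0] + ... + A[k]
P[k] includes A[5] iff k >= 5
Affected indices: 5, 6, ..., 9; delta = -1
  P[5]: 29 + -1 = 28
  P[6]: 46 + -1 = 45
  P[7]: 64 + -1 = 63
  P[8]: 64 + -1 = 63
  P[9]: 82 + -1 = 81

Answer: 5:28 6:45 7:63 8:63 9:81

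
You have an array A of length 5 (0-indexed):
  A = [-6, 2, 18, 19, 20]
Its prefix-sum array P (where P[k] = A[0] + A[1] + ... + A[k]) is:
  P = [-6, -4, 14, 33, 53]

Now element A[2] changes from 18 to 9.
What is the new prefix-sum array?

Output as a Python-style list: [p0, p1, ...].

Answer: [-6, -4, 5, 24, 44]

Derivation:
Change: A[2] 18 -> 9, delta = -9
P[k] for k < 2: unchanged (A[2] not included)
P[k] for k >= 2: shift by delta = -9
  P[0] = -6 + 0 = -6
  P[1] = -4 + 0 = -4
  P[2] = 14 + -9 = 5
  P[3] = 33 + -9 = 24
  P[4] = 53 + -9 = 44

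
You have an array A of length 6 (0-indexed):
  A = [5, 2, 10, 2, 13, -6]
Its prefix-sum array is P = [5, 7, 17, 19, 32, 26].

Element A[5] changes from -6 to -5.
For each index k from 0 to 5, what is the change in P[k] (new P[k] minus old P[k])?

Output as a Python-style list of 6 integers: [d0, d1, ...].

Answer: [0, 0, 0, 0, 0, 1]

Derivation:
Element change: A[5] -6 -> -5, delta = 1
For k < 5: P[k] unchanged, delta_P[k] = 0
For k >= 5: P[k] shifts by exactly 1
Delta array: [0, 0, 0, 0, 0, 1]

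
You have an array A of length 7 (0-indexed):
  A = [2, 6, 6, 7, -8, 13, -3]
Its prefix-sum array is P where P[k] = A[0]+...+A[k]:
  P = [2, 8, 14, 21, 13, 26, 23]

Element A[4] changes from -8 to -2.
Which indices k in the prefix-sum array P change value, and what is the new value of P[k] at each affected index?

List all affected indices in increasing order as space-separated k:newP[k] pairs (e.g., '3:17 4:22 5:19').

P[k] = A[0] + ... + A[k]
P[k] includes A[4] iff k >= 4
Affected indices: 4, 5, ..., 6; delta = 6
  P[4]: 13 + 6 = 19
  P[5]: 26 + 6 = 32
  P[6]: 23 + 6 = 29

Answer: 4:19 5:32 6:29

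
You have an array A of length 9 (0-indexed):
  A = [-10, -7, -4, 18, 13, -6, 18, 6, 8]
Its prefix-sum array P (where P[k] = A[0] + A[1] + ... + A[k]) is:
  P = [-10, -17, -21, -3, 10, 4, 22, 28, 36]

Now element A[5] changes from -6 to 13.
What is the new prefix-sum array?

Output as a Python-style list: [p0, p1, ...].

Change: A[5] -6 -> 13, delta = 19
P[k] for k < 5: unchanged (A[5] not included)
P[k] for k >= 5: shift by delta = 19
  P[0] = -10 + 0 = -10
  P[1] = -17 + 0 = -17
  P[2] = -21 + 0 = -21
  P[3] = -3 + 0 = -3
  P[4] = 10 + 0 = 10
  P[5] = 4 + 19 = 23
  P[6] = 22 + 19 = 41
  P[7] = 28 + 19 = 47
  P[8] = 36 + 19 = 55

Answer: [-10, -17, -21, -3, 10, 23, 41, 47, 55]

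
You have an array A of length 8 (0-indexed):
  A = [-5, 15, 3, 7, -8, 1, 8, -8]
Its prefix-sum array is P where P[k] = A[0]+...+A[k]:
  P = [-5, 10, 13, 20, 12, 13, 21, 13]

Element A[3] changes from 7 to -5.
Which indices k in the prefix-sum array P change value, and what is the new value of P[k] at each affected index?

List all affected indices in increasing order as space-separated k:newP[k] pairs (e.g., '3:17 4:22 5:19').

Answer: 3:8 4:0 5:1 6:9 7:1

Derivation:
P[k] = A[0] + ... + A[k]
P[k] includes A[3] iff k >= 3
Affected indices: 3, 4, ..., 7; delta = -12
  P[3]: 20 + -12 = 8
  P[4]: 12 + -12 = 0
  P[5]: 13 + -12 = 1
  P[6]: 21 + -12 = 9
  P[7]: 13 + -12 = 1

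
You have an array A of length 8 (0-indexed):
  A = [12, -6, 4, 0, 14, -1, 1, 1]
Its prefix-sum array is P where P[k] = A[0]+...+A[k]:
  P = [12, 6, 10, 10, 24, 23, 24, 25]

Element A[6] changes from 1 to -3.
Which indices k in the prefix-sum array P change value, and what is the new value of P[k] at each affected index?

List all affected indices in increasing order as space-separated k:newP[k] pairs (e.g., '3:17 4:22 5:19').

Answer: 6:20 7:21

Derivation:
P[k] = A[0] + ... + A[k]
P[k] includes A[6] iff k >= 6
Affected indices: 6, 7, ..., 7; delta = -4
  P[6]: 24 + -4 = 20
  P[7]: 25 + -4 = 21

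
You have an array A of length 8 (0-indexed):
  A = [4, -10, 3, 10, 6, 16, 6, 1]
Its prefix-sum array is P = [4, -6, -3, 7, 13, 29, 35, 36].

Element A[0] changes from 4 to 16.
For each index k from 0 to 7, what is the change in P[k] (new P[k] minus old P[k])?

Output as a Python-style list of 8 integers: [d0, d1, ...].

Answer: [12, 12, 12, 12, 12, 12, 12, 12]

Derivation:
Element change: A[0] 4 -> 16, delta = 12
For k < 0: P[k] unchanged, delta_P[k] = 0
For k >= 0: P[k] shifts by exactly 12
Delta array: [12, 12, 12, 12, 12, 12, 12, 12]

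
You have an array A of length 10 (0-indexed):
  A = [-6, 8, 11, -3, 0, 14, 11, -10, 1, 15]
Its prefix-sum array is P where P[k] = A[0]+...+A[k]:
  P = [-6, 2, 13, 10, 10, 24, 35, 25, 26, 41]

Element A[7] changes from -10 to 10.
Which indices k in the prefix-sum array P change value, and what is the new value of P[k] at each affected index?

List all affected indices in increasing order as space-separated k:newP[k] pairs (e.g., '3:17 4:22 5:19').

P[k] = A[0] + ... + A[k]
P[k] includes A[7] iff k >= 7
Affected indices: 7, 8, ..., 9; delta = 20
  P[7]: 25 + 20 = 45
  P[8]: 26 + 20 = 46
  P[9]: 41 + 20 = 61

Answer: 7:45 8:46 9:61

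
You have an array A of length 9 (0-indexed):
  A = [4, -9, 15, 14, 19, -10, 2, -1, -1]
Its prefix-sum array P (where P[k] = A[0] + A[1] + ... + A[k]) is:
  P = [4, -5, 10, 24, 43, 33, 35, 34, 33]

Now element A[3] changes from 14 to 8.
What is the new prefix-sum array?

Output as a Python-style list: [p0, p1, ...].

Answer: [4, -5, 10, 18, 37, 27, 29, 28, 27]

Derivation:
Change: A[3] 14 -> 8, delta = -6
P[k] for k < 3: unchanged (A[3] not included)
P[k] for k >= 3: shift by delta = -6
  P[0] = 4 + 0 = 4
  P[1] = -5 + 0 = -5
  P[2] = 10 + 0 = 10
  P[3] = 24 + -6 = 18
  P[4] = 43 + -6 = 37
  P[5] = 33 + -6 = 27
  P[6] = 35 + -6 = 29
  P[7] = 34 + -6 = 28
  P[8] = 33 + -6 = 27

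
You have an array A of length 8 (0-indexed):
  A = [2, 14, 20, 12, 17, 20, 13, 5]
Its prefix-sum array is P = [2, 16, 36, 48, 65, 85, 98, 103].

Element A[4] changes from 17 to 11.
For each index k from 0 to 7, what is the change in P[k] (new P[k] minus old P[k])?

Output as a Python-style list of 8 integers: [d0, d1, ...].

Element change: A[4] 17 -> 11, delta = -6
For k < 4: P[k] unchanged, delta_P[k] = 0
For k >= 4: P[k] shifts by exactly -6
Delta array: [0, 0, 0, 0, -6, -6, -6, -6]

Answer: [0, 0, 0, 0, -6, -6, -6, -6]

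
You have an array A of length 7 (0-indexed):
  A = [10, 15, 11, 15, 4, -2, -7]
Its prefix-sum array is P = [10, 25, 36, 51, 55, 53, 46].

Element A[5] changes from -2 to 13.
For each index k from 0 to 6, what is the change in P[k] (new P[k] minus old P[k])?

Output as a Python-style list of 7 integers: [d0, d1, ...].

Element change: A[5] -2 -> 13, delta = 15
For k < 5: P[k] unchanged, delta_P[k] = 0
For k >= 5: P[k] shifts by exactly 15
Delta array: [0, 0, 0, 0, 0, 15, 15]

Answer: [0, 0, 0, 0, 0, 15, 15]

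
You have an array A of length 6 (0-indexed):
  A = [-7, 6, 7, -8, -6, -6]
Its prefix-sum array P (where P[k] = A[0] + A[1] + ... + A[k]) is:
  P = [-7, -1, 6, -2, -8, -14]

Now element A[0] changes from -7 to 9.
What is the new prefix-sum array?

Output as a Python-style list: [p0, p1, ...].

Answer: [9, 15, 22, 14, 8, 2]

Derivation:
Change: A[0] -7 -> 9, delta = 16
P[k] for k < 0: unchanged (A[0] not included)
P[k] for k >= 0: shift by delta = 16
  P[0] = -7 + 16 = 9
  P[1] = -1 + 16 = 15
  P[2] = 6 + 16 = 22
  P[3] = -2 + 16 = 14
  P[4] = -8 + 16 = 8
  P[5] = -14 + 16 = 2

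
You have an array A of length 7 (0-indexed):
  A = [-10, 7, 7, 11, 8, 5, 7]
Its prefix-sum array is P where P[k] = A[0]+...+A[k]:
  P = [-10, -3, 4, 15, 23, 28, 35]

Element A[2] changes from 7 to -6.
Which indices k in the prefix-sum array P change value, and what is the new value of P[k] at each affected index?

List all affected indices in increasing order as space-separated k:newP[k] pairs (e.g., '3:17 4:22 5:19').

Answer: 2:-9 3:2 4:10 5:15 6:22

Derivation:
P[k] = A[0] + ... + A[k]
P[k] includes A[2] iff k >= 2
Affected indices: 2, 3, ..., 6; delta = -13
  P[2]: 4 + -13 = -9
  P[3]: 15 + -13 = 2
  P[4]: 23 + -13 = 10
  P[5]: 28 + -13 = 15
  P[6]: 35 + -13 = 22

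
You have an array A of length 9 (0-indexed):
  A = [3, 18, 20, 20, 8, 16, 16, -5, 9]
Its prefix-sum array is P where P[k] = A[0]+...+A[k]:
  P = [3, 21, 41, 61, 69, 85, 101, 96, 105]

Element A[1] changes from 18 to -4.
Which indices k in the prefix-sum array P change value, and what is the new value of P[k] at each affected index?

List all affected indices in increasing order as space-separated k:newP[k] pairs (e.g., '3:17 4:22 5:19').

Answer: 1:-1 2:19 3:39 4:47 5:63 6:79 7:74 8:83

Derivation:
P[k] = A[0] + ... + A[k]
P[k] includes A[1] iff k >= 1
Affected indices: 1, 2, ..., 8; delta = -22
  P[1]: 21 + -22 = -1
  P[2]: 41 + -22 = 19
  P[3]: 61 + -22 = 39
  P[4]: 69 + -22 = 47
  P[5]: 85 + -22 = 63
  P[6]: 101 + -22 = 79
  P[7]: 96 + -22 = 74
  P[8]: 105 + -22 = 83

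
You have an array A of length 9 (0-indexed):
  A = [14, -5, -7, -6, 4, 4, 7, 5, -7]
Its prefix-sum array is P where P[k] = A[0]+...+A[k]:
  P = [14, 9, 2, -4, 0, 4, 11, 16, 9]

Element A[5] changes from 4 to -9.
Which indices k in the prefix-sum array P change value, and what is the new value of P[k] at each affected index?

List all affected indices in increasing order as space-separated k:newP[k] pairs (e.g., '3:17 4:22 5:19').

Answer: 5:-9 6:-2 7:3 8:-4

Derivation:
P[k] = A[0] + ... + A[k]
P[k] includes A[5] iff k >= 5
Affected indices: 5, 6, ..., 8; delta = -13
  P[5]: 4 + -13 = -9
  P[6]: 11 + -13 = -2
  P[7]: 16 + -13 = 3
  P[8]: 9 + -13 = -4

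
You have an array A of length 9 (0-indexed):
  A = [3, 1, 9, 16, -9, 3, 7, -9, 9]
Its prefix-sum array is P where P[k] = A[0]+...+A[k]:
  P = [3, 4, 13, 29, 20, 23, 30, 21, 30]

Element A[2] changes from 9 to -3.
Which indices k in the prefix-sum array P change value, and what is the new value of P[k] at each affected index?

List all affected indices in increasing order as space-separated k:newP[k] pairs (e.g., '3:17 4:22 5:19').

Answer: 2:1 3:17 4:8 5:11 6:18 7:9 8:18

Derivation:
P[k] = A[0] + ... + A[k]
P[k] includes A[2] iff k >= 2
Affected indices: 2, 3, ..., 8; delta = -12
  P[2]: 13 + -12 = 1
  P[3]: 29 + -12 = 17
  P[4]: 20 + -12 = 8
  P[5]: 23 + -12 = 11
  P[6]: 30 + -12 = 18
  P[7]: 21 + -12 = 9
  P[8]: 30 + -12 = 18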